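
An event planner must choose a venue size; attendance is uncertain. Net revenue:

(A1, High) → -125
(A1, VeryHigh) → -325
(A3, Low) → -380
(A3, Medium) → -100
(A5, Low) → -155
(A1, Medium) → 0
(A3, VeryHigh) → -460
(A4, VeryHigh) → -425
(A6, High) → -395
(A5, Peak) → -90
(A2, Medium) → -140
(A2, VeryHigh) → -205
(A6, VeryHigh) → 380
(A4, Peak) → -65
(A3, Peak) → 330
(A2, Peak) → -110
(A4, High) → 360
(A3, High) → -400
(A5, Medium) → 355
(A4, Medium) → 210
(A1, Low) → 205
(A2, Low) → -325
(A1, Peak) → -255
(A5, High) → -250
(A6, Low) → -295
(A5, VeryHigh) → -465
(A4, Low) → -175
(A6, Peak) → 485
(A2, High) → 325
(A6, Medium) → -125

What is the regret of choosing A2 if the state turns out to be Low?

Best payoff under Low is 205.
Regret = 205 − (-325) = 530.

530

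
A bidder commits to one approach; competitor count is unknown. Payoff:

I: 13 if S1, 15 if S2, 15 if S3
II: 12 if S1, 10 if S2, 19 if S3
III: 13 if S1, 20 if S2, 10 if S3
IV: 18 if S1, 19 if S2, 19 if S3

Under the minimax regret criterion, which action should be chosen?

Column bests: S1=18, S2=20, S3=19.
I regrets: 5, 5, 4 → max 5
II regrets: 6, 10, 0 → max 10
III regrets: 5, 0, 9 → max 9
IV regrets: 0, 1, 0 → max 1
Smallest max regret = 1 → IV.

IV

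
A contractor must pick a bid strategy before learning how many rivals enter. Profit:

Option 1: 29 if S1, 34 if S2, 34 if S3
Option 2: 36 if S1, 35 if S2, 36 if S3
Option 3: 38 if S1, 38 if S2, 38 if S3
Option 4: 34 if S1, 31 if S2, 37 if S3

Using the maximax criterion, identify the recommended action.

Option 3

Row maxima: Option 1=34, Option 2=36, Option 3=38, Option 4=37
Best best-case = 38 → Option 3.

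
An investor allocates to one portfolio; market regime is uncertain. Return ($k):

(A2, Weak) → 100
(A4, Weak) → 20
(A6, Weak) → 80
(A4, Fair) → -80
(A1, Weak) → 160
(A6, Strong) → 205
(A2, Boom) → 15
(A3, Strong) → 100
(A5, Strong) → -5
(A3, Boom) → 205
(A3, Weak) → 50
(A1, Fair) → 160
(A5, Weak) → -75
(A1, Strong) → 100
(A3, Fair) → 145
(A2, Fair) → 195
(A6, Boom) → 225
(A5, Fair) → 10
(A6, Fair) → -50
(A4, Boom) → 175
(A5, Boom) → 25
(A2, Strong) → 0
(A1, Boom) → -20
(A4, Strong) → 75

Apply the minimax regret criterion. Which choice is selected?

Column bests: Weak=160, Fair=195, Strong=205, Boom=225.
A1 regrets: 0, 35, 105, 245 → max 245
A2 regrets: 60, 0, 205, 210 → max 210
A3 regrets: 110, 50, 105, 20 → max 110
A4 regrets: 140, 275, 130, 50 → max 275
A5 regrets: 235, 185, 210, 200 → max 235
A6 regrets: 80, 245, 0, 0 → max 245
Smallest max regret = 110 → A3.

A3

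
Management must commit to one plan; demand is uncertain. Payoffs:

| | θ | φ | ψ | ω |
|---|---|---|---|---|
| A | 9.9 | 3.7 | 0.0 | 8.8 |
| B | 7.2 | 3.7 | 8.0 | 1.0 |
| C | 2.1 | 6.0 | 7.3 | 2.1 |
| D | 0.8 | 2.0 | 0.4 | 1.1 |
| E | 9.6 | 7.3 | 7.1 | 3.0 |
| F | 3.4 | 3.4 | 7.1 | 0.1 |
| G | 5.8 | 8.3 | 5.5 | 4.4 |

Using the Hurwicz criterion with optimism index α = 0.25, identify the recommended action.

G

A: 0.25·9.9 + 0.75·0.0 = 2.475
B: 0.25·8.0 + 0.75·1.0 = 2.75
C: 0.25·7.3 + 0.75·2.1 = 3.4
D: 0.25·2.0 + 0.75·0.4 = 0.8
E: 0.25·9.6 + 0.75·3.0 = 4.65
F: 0.25·7.1 + 0.75·0.1 = 1.85
G: 0.25·8.3 + 0.75·4.4 = 5.375
Highest Hurwicz score = 5.375 → G.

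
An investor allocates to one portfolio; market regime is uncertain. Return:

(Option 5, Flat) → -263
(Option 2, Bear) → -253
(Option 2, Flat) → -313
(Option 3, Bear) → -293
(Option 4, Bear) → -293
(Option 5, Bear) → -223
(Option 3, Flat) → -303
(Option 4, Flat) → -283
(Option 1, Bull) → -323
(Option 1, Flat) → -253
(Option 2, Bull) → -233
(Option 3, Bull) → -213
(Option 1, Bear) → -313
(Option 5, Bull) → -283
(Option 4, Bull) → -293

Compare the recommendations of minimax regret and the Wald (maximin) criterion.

Column bests: Bear=-223, Flat=-253, Bull=-213.
Option 1 regrets: 90, 0, 110 → max 110
Option 2 regrets: 30, 60, 20 → max 60
Option 3 regrets: 70, 50, 0 → max 70
Option 4 regrets: 70, 30, 80 → max 80
Option 5 regrets: 0, 10, 70 → max 70
Smallest max regret = 60 → Option 2.
Row minima: Option 1=-323, Option 2=-313, Option 3=-303, Option 4=-293, Option 5=-283
Best worst-case = -283 → Option 5.

minimax regret → Option 2; maximin → Option 5 (disagree)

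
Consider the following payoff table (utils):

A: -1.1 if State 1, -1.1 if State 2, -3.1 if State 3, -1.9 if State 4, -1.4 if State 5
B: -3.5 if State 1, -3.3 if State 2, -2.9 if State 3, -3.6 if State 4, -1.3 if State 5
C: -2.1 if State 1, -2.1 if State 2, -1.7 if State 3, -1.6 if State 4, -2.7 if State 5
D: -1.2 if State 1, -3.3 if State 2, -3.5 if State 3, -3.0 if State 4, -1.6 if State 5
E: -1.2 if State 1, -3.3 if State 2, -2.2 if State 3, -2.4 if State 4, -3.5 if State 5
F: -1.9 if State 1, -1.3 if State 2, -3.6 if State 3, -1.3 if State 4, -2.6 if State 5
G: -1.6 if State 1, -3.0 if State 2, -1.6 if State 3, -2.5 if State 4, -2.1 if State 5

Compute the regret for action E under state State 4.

Best payoff under State 4 is -1.3.
Regret = -1.3 − (-2.4) = 1.1.

1.1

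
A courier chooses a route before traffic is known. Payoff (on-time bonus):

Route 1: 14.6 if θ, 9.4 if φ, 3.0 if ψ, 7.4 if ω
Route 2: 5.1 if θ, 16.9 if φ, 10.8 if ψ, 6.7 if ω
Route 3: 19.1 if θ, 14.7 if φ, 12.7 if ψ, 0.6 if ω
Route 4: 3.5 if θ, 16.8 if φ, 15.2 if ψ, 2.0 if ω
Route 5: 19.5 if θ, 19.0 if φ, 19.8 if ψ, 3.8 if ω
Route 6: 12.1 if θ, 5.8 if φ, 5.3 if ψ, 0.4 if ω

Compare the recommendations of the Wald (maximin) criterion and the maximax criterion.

Row minima: Route 1=3.0, Route 2=5.1, Route 3=0.6, Route 4=2.0, Route 5=3.8, Route 6=0.4
Best worst-case = 5.1 → Route 2.
Row maxima: Route 1=14.6, Route 2=16.9, Route 3=19.1, Route 4=16.8, Route 5=19.8, Route 6=12.1
Best best-case = 19.8 → Route 5.

maximin → Route 2; maximax → Route 5 (disagree)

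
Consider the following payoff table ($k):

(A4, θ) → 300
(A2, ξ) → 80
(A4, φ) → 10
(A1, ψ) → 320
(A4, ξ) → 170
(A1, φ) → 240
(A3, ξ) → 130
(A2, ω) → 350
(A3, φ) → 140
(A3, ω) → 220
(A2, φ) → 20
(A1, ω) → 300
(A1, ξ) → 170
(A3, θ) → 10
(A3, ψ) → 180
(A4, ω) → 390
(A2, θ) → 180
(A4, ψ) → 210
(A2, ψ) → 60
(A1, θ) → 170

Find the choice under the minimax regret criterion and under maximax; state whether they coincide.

Column bests: θ=300, φ=240, ψ=320, ω=390, ξ=170.
A1 regrets: 130, 0, 0, 90, 0 → max 130
A2 regrets: 120, 220, 260, 40, 90 → max 260
A3 regrets: 290, 100, 140, 170, 40 → max 290
A4 regrets: 0, 230, 110, 0, 0 → max 230
Smallest max regret = 130 → A1.
Row maxima: A1=320, A2=350, A3=220, A4=390
Best best-case = 390 → A4.

minimax regret → A1; maximax → A4 (disagree)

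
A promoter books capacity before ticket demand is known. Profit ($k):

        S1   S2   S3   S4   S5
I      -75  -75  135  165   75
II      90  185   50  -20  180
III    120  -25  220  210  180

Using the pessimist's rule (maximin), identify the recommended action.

II

Row minima: I=-75, II=-20, III=-25
Best worst-case = -20 → II.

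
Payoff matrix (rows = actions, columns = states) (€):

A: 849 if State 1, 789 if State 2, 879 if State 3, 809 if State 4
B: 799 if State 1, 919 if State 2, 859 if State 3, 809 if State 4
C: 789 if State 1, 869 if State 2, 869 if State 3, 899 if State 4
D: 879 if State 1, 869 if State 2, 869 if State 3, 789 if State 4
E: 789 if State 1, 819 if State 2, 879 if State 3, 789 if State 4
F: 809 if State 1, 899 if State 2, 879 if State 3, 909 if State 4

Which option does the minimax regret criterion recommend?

F

Column bests: State 1=879, State 2=919, State 3=879, State 4=909.
A regrets: 30, 130, 0, 100 → max 130
B regrets: 80, 0, 20, 100 → max 100
C regrets: 90, 50, 10, 10 → max 90
D regrets: 0, 50, 10, 120 → max 120
E regrets: 90, 100, 0, 120 → max 120
F regrets: 70, 20, 0, 0 → max 70
Smallest max regret = 70 → F.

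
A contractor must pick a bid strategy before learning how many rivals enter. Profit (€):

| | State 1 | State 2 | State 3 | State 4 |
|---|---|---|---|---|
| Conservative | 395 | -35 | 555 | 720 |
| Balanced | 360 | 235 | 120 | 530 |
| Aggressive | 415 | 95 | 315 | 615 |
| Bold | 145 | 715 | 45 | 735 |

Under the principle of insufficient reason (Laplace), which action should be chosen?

Row averages: Conservative=408.75, Balanced=311.25, Aggressive=360, Bold=410
Highest average = 410 → Bold.

Bold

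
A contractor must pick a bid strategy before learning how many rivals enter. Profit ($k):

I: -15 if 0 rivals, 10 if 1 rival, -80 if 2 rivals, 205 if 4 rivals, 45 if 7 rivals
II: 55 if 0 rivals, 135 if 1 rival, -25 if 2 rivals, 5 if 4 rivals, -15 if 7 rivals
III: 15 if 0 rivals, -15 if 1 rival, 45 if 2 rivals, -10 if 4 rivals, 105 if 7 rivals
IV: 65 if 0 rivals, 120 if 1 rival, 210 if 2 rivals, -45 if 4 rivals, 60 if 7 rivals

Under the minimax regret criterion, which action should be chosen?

III

Column bests: 0 rivals=65, 1 rival=135, 2 rivals=210, 4 rivals=205, 7 rivals=105.
I regrets: 80, 125, 290, 0, 60 → max 290
II regrets: 10, 0, 235, 200, 120 → max 235
III regrets: 50, 150, 165, 215, 0 → max 215
IV regrets: 0, 15, 0, 250, 45 → max 250
Smallest max regret = 215 → III.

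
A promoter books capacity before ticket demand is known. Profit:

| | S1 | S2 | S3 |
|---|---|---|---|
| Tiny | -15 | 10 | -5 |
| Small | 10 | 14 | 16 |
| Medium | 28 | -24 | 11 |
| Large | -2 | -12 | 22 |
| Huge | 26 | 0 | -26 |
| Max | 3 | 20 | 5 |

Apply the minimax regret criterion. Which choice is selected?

Column bests: S1=28, S2=20, S3=22.
Tiny regrets: 43, 10, 27 → max 43
Small regrets: 18, 6, 6 → max 18
Medium regrets: 0, 44, 11 → max 44
Large regrets: 30, 32, 0 → max 32
Huge regrets: 2, 20, 48 → max 48
Max regrets: 25, 0, 17 → max 25
Smallest max regret = 18 → Small.

Small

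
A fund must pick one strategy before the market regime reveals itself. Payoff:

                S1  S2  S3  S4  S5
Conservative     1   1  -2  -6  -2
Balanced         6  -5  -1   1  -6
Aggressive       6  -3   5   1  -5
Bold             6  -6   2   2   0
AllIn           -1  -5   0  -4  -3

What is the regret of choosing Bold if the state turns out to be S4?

0

Best payoff under S4 is 2.
Regret = 2 − 2 = 0.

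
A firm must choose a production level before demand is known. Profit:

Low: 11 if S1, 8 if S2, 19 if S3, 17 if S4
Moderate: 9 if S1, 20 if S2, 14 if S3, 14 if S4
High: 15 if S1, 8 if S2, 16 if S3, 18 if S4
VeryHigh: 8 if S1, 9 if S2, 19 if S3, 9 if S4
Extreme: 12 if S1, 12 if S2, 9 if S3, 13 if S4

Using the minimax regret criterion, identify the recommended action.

Moderate

Column bests: S1=15, S2=20, S3=19, S4=18.
Low regrets: 4, 12, 0, 1 → max 12
Moderate regrets: 6, 0, 5, 4 → max 6
High regrets: 0, 12, 3, 0 → max 12
VeryHigh regrets: 7, 11, 0, 9 → max 11
Extreme regrets: 3, 8, 10, 5 → max 10
Smallest max regret = 6 → Moderate.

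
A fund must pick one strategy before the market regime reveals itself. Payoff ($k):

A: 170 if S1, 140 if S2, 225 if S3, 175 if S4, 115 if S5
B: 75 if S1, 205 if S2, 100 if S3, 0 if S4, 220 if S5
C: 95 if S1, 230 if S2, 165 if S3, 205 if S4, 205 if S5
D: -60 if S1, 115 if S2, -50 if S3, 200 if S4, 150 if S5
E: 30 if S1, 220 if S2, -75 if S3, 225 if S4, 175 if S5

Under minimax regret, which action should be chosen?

Column bests: S1=170, S2=230, S3=225, S4=225, S5=220.
A regrets: 0, 90, 0, 50, 105 → max 105
B regrets: 95, 25, 125, 225, 0 → max 225
C regrets: 75, 0, 60, 20, 15 → max 75
D regrets: 230, 115, 275, 25, 70 → max 275
E regrets: 140, 10, 300, 0, 45 → max 300
Smallest max regret = 75 → C.

C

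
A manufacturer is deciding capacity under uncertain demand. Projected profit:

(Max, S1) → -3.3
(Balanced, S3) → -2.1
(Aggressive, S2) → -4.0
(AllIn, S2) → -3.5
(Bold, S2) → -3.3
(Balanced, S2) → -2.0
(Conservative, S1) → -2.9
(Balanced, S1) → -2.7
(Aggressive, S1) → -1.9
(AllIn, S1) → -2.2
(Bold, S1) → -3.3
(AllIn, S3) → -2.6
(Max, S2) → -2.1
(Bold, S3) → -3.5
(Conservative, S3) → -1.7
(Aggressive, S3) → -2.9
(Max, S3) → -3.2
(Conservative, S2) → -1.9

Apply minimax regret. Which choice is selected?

Balanced

Column bests: S1=-1.9, S2=-1.9, S3=-1.7.
Conservative regrets: 1.0, 0.0, 0.0 → max 1.0
Balanced regrets: 0.8, 0.1, 0.4 → max 0.8
Aggressive regrets: 0.0, 2.1, 1.2 → max 2.1
Bold regrets: 1.4, 1.4, 1.8 → max 1.8
AllIn regrets: 0.3, 1.6, 0.9 → max 1.6
Max regrets: 1.4, 0.2, 1.5 → max 1.5
Smallest max regret = 0.8 → Balanced.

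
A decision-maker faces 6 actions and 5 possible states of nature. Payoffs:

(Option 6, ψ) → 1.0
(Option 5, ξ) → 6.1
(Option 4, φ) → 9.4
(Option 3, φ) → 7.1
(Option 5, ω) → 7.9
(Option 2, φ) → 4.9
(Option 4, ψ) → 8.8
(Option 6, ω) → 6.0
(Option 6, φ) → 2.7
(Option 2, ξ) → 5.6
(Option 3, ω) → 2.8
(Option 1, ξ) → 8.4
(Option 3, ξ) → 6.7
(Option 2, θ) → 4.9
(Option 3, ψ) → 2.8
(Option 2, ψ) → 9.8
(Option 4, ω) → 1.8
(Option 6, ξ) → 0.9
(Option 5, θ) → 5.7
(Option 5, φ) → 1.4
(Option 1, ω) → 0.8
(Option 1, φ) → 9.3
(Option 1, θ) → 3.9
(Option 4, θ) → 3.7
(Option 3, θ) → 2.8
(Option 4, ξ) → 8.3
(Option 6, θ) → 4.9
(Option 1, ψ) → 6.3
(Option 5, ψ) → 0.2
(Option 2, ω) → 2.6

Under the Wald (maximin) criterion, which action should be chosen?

Option 3

Row minima: Option 1=0.8, Option 2=2.6, Option 3=2.8, Option 4=1.8, Option 5=0.2, Option 6=0.9
Best worst-case = 2.8 → Option 3.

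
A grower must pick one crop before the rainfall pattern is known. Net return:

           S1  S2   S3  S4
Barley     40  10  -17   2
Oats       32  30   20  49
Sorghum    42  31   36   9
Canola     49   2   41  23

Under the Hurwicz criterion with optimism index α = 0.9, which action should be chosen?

Oats

Barley: 0.9·40 + 0.1·(-17) = 34.3
Oats: 0.9·49 + 0.1·20 = 46.1
Sorghum: 0.9·42 + 0.1·9 = 38.7
Canola: 0.9·49 + 0.1·2 = 44.3
Highest Hurwicz score = 46.1 → Oats.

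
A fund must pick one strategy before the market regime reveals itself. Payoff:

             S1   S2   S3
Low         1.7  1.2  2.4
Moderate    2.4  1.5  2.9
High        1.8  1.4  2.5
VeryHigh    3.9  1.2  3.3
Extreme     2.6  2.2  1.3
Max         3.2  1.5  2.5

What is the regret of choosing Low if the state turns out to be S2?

Best payoff under S2 is 2.2.
Regret = 2.2 − 1.2 = 1.0.

1.0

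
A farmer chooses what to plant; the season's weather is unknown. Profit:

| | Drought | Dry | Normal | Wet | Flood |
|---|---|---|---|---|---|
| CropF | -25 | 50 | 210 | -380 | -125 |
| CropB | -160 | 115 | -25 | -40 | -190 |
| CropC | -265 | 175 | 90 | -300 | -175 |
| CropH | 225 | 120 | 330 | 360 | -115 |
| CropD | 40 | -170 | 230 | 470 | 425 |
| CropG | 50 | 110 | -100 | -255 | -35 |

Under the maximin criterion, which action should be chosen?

CropH

Row minima: CropF=-380, CropB=-190, CropC=-300, CropH=-115, CropD=-170, CropG=-255
Best worst-case = -115 → CropH.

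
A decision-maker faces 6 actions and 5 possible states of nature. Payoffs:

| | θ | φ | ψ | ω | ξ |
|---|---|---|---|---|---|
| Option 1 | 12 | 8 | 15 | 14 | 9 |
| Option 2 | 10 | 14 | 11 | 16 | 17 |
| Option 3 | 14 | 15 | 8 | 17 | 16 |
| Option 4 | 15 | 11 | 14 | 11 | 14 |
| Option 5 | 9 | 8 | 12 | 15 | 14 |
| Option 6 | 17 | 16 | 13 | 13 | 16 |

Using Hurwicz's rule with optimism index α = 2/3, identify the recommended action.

Option 6

Option 1: 2/3·15 + 1/3·8 = 38/3
Option 2: 2/3·17 + 1/3·10 = 44/3
Option 3: 2/3·17 + 1/3·8 = 14
Option 4: 2/3·15 + 1/3·11 = 41/3
Option 5: 2/3·15 + 1/3·8 = 38/3
Option 6: 2/3·17 + 1/3·13 = 47/3
Highest Hurwicz score = 47/3 → Option 6.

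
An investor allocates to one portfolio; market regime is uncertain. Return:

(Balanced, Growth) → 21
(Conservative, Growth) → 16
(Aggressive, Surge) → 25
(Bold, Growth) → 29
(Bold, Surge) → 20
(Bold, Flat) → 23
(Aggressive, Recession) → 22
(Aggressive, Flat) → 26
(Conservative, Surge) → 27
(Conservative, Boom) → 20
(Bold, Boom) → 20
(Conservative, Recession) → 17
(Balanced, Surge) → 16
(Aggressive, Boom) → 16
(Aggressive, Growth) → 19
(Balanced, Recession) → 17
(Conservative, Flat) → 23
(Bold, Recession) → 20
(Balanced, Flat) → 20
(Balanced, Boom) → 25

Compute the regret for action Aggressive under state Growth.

10

Best payoff under Growth is 29.
Regret = 29 − 19 = 10.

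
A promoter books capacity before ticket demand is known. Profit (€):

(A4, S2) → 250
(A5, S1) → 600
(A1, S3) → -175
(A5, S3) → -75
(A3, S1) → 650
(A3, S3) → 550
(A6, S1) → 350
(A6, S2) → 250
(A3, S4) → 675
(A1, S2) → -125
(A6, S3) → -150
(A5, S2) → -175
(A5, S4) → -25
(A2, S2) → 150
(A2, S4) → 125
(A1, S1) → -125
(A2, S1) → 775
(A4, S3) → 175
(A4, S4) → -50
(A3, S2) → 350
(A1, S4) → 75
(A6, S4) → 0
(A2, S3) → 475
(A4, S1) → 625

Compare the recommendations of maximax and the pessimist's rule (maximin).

Row maxima: A1=75, A2=775, A3=675, A4=625, A5=600, A6=350
Best best-case = 775 → A2.
Row minima: A1=-175, A2=125, A3=350, A4=-50, A5=-175, A6=-150
Best worst-case = 350 → A3.

maximax → A2; maximin → A3 (disagree)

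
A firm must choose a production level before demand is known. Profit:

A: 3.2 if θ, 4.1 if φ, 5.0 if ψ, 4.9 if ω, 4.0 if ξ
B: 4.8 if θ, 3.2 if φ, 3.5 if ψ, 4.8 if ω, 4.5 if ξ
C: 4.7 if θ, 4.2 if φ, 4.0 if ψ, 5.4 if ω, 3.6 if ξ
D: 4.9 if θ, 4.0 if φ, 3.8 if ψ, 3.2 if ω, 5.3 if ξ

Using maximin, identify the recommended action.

Row minima: A=3.2, B=3.2, C=3.6, D=3.2
Best worst-case = 3.6 → C.

C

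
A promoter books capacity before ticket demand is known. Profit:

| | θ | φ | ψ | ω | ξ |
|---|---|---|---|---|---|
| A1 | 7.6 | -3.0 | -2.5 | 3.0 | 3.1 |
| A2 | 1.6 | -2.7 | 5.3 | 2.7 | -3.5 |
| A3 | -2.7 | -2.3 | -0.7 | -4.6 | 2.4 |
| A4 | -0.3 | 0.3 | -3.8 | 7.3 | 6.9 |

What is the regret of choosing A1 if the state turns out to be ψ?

7.8

Best payoff under ψ is 5.3.
Regret = 5.3 − (-2.5) = 7.8.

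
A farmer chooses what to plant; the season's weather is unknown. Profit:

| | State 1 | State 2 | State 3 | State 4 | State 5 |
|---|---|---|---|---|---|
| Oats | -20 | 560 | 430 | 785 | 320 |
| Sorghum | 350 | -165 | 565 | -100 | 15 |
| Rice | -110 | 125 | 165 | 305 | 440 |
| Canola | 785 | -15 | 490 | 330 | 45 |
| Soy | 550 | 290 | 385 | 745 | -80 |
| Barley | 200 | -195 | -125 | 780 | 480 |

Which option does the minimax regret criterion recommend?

Column bests: State 1=785, State 2=560, State 3=565, State 4=785, State 5=480.
Oats regrets: 805, 0, 135, 0, 160 → max 805
Sorghum regrets: 435, 725, 0, 885, 465 → max 885
Rice regrets: 895, 435, 400, 480, 40 → max 895
Canola regrets: 0, 575, 75, 455, 435 → max 575
Soy regrets: 235, 270, 180, 40, 560 → max 560
Barley regrets: 585, 755, 690, 5, 0 → max 755
Smallest max regret = 560 → Soy.

Soy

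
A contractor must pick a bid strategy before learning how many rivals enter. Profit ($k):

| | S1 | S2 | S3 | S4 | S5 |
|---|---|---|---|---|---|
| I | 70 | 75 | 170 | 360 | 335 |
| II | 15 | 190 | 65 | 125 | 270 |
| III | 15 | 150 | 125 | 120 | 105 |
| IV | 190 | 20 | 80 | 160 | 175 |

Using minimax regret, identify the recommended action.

Column bests: S1=190, S2=190, S3=170, S4=360, S5=335.
I regrets: 120, 115, 0, 0, 0 → max 120
II regrets: 175, 0, 105, 235, 65 → max 235
III regrets: 175, 40, 45, 240, 230 → max 240
IV regrets: 0, 170, 90, 200, 160 → max 200
Smallest max regret = 120 → I.

I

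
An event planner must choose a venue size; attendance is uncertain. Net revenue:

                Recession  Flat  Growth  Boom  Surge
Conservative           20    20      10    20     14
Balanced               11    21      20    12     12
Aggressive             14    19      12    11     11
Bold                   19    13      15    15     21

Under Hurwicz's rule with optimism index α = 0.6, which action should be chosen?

Bold

Conservative: 0.6·20 + 0.4·10 = 16
Balanced: 0.6·21 + 0.4·11 = 17
Aggressive: 0.6·19 + 0.4·11 = 15.8
Bold: 0.6·21 + 0.4·13 = 17.8
Highest Hurwicz score = 17.8 → Bold.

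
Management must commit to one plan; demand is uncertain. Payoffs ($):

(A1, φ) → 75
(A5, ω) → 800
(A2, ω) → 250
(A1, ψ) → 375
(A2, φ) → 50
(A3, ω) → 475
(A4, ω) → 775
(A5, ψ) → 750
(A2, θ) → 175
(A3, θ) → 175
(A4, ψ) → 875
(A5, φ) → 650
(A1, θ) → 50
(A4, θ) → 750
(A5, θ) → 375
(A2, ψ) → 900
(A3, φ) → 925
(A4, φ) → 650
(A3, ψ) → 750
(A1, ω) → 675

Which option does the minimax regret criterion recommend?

A4

Column bests: θ=750, φ=925, ψ=900, ω=800.
A1 regrets: 700, 850, 525, 125 → max 850
A2 regrets: 575, 875, 0, 550 → max 875
A3 regrets: 575, 0, 150, 325 → max 575
A4 regrets: 0, 275, 25, 25 → max 275
A5 regrets: 375, 275, 150, 0 → max 375
Smallest max regret = 275 → A4.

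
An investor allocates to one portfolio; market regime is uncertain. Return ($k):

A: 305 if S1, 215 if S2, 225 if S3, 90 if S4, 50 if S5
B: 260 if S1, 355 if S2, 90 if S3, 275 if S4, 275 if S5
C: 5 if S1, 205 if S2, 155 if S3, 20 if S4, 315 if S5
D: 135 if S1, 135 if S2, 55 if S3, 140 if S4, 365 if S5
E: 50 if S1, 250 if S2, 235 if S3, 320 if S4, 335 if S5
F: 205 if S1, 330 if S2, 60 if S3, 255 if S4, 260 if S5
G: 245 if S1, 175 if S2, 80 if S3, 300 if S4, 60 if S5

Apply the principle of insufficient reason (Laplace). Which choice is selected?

Row averages: A=177, B=251, C=140, D=166, E=238, F=222, G=172
Highest average = 251 → B.

B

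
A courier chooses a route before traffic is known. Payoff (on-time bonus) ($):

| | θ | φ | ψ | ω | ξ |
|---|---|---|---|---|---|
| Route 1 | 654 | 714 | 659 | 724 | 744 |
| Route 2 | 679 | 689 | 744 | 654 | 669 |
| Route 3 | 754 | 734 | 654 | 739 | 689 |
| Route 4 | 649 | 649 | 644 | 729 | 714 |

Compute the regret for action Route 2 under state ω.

Best payoff under ω is 739.
Regret = 739 − 654 = 85.

85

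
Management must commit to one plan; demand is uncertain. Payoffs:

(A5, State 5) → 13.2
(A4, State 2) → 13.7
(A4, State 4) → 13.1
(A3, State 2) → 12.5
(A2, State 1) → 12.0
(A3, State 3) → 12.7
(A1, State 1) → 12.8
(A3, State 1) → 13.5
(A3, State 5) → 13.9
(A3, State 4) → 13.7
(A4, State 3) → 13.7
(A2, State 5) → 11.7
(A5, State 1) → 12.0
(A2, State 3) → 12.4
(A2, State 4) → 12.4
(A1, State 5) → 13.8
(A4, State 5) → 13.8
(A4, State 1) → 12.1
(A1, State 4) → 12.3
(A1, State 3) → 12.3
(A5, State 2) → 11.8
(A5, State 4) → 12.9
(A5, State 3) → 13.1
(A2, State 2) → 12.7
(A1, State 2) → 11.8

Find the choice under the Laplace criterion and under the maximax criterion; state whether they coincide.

Row averages: A1=12.6, A2=12.24, A3=13.26, A4=13.28, A5=12.6
Highest average = 13.28 → A4.
Row maxima: A1=13.8, A2=12.7, A3=13.9, A4=13.8, A5=13.2
Best best-case = 13.9 → A3.

laplace → A4; maximax → A3 (disagree)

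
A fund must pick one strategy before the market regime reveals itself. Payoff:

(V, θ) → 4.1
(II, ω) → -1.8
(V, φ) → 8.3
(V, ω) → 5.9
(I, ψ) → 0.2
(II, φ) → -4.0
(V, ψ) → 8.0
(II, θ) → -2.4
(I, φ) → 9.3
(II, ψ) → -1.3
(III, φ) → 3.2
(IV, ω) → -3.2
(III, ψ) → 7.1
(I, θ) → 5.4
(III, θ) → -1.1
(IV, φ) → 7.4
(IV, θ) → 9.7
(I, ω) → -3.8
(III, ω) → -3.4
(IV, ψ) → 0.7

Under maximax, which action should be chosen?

Row maxima: I=9.3, II=-1.3, III=7.1, IV=9.7, V=8.3
Best best-case = 9.7 → IV.

IV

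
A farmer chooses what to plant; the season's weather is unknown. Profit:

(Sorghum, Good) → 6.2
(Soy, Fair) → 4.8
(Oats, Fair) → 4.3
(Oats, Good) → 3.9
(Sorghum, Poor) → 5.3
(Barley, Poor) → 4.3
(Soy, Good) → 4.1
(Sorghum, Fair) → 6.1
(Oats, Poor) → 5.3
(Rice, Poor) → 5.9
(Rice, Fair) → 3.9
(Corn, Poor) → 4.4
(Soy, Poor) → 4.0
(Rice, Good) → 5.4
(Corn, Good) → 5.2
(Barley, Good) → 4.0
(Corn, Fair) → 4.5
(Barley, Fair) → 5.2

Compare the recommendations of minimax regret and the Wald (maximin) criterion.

Column bests: Poor=5.9, Fair=6.1, Good=6.2.
Sorghum regrets: 0.6, 0.0, 0.0 → max 0.6
Barley regrets: 1.6, 0.9, 2.2 → max 2.2
Soy regrets: 1.9, 1.3, 2.1 → max 2.1
Corn regrets: 1.5, 1.6, 1.0 → max 1.6
Oats regrets: 0.6, 1.8, 2.3 → max 2.3
Rice regrets: 0.0, 2.2, 0.8 → max 2.2
Smallest max regret = 0.6 → Sorghum.
Row minima: Sorghum=5.3, Barley=4.0, Soy=4.0, Corn=4.4, Oats=3.9, Rice=3.9
Best worst-case = 5.3 → Sorghum.

minimax regret → Sorghum; maximin → Sorghum (agree)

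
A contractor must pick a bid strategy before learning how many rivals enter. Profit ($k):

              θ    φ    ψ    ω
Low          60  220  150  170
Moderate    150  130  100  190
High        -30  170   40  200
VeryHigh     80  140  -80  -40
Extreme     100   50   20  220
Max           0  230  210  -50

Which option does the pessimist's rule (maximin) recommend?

Moderate

Row minima: Low=60, Moderate=100, High=-30, VeryHigh=-80, Extreme=20, Max=-50
Best worst-case = 100 → Moderate.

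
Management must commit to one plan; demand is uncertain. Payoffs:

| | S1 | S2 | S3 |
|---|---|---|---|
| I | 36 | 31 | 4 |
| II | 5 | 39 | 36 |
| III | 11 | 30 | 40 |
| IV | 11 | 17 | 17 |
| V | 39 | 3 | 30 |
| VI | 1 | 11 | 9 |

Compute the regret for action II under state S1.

34

Best payoff under S1 is 39.
Regret = 39 − 5 = 34.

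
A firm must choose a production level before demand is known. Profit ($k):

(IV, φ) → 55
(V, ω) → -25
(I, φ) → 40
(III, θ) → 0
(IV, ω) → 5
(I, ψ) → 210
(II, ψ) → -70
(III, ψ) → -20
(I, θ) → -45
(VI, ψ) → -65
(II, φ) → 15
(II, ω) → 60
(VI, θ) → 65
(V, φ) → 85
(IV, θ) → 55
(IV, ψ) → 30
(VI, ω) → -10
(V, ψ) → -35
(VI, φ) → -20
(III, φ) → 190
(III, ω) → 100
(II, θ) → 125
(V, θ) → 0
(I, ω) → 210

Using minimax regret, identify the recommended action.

Column bests: θ=125, φ=190, ψ=210, ω=210.
I regrets: 170, 150, 0, 0 → max 170
II regrets: 0, 175, 280, 150 → max 280
III regrets: 125, 0, 230, 110 → max 230
IV regrets: 70, 135, 180, 205 → max 205
V regrets: 125, 105, 245, 235 → max 245
VI regrets: 60, 210, 275, 220 → max 275
Smallest max regret = 170 → I.

I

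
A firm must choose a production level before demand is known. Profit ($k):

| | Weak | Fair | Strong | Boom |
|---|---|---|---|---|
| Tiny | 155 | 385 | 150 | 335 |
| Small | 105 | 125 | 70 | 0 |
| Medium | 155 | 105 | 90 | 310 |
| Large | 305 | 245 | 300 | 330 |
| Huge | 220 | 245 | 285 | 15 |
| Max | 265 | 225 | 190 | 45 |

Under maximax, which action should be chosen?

Tiny

Row maxima: Tiny=385, Small=125, Medium=310, Large=330, Huge=285, Max=265
Best best-case = 385 → Tiny.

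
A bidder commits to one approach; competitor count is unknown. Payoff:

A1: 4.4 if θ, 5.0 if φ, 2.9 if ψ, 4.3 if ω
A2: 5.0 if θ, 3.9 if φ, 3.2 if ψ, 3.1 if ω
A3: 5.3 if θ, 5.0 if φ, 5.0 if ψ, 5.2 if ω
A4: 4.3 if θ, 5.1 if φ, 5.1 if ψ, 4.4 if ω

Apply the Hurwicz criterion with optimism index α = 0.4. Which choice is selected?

A1: 0.4·5.0 + 0.6·2.9 = 3.74
A2: 0.4·5.0 + 0.6·3.1 = 3.86
A3: 0.4·5.3 + 0.6·5.0 = 5.12
A4: 0.4·5.1 + 0.6·4.3 = 4.62
Highest Hurwicz score = 5.12 → A3.

A3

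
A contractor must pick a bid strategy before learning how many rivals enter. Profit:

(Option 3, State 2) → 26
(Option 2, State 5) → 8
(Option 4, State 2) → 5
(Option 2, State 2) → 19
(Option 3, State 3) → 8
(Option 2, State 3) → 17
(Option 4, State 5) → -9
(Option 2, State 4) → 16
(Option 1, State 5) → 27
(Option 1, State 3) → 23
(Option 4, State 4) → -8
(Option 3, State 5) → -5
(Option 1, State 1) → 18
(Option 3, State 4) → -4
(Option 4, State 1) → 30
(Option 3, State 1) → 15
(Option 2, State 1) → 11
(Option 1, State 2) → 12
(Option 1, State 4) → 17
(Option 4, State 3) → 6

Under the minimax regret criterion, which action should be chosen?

Column bests: State 1=30, State 2=26, State 3=23, State 4=17, State 5=27.
Option 1 regrets: 12, 14, 0, 0, 0 → max 14
Option 2 regrets: 19, 7, 6, 1, 19 → max 19
Option 3 regrets: 15, 0, 15, 21, 32 → max 32
Option 4 regrets: 0, 21, 17, 25, 36 → max 36
Smallest max regret = 14 → Option 1.

Option 1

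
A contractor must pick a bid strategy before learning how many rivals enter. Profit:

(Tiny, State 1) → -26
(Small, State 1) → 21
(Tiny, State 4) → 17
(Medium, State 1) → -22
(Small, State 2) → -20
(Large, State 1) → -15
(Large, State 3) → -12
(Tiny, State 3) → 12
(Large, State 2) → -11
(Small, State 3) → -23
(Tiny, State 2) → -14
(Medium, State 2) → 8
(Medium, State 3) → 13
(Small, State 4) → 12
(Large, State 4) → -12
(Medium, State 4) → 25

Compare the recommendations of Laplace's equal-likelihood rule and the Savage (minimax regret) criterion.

Row averages: Tiny=-2.75, Small=-2.5, Medium=6, Large=-12.5
Highest average = 6 → Medium.
Column bests: State 1=21, State 2=8, State 3=13, State 4=25.
Tiny regrets: 47, 22, 1, 8 → max 47
Small regrets: 0, 28, 36, 13 → max 36
Medium regrets: 43, 0, 0, 0 → max 43
Large regrets: 36, 19, 25, 37 → max 37
Smallest max regret = 36 → Small.

laplace → Medium; minimax regret → Small (disagree)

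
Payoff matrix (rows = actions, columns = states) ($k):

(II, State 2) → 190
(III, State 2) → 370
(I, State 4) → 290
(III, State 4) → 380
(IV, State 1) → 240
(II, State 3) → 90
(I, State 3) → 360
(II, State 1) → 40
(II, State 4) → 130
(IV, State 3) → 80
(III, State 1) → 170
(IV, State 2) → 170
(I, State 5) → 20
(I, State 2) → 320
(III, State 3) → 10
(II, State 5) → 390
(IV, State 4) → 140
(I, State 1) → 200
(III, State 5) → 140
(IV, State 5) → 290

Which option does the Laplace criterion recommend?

I

Row averages: I=238, II=168, III=214, IV=184
Highest average = 238 → I.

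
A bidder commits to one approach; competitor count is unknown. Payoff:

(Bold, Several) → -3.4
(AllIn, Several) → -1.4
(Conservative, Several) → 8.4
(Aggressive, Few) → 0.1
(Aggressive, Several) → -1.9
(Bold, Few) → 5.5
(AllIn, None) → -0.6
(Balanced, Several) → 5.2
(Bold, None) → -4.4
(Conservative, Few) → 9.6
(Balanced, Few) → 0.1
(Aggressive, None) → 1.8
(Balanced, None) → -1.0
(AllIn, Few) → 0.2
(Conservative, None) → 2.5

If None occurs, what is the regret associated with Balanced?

3.5

Best payoff under None is 2.5.
Regret = 2.5 − (-1.0) = 3.5.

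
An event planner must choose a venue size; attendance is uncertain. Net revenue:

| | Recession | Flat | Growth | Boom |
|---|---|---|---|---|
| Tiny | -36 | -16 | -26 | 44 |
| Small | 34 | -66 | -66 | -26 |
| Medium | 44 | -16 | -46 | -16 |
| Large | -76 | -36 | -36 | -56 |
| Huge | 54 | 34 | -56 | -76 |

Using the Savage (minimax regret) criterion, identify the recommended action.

Medium

Column bests: Recession=54, Flat=34, Growth=-26, Boom=44.
Tiny regrets: 90, 50, 0, 0 → max 90
Small regrets: 20, 100, 40, 70 → max 100
Medium regrets: 10, 50, 20, 60 → max 60
Large regrets: 130, 70, 10, 100 → max 130
Huge regrets: 0, 0, 30, 120 → max 120
Smallest max regret = 60 → Medium.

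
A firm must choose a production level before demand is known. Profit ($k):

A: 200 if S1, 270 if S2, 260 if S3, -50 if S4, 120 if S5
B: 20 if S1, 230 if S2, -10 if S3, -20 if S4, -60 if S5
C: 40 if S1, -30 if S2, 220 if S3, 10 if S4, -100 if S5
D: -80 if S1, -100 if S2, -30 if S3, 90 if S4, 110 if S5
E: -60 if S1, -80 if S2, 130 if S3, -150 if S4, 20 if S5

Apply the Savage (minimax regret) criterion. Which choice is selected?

Column bests: S1=200, S2=270, S3=260, S4=90, S5=120.
A regrets: 0, 0, 0, 140, 0 → max 140
B regrets: 180, 40, 270, 110, 180 → max 270
C regrets: 160, 300, 40, 80, 220 → max 300
D regrets: 280, 370, 290, 0, 10 → max 370
E regrets: 260, 350, 130, 240, 100 → max 350
Smallest max regret = 140 → A.

A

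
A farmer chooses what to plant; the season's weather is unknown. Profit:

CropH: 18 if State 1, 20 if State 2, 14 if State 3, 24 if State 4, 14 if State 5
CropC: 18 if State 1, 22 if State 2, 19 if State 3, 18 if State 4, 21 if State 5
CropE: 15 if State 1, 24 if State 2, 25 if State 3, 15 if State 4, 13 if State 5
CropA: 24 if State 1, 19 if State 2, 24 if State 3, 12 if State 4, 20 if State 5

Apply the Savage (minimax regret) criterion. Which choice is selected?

Column bests: State 1=24, State 2=24, State 3=25, State 4=24, State 5=21.
CropH regrets: 6, 4, 11, 0, 7 → max 11
CropC regrets: 6, 2, 6, 6, 0 → max 6
CropE regrets: 9, 0, 0, 9, 8 → max 9
CropA regrets: 0, 5, 1, 12, 1 → max 12
Smallest max regret = 6 → CropC.

CropC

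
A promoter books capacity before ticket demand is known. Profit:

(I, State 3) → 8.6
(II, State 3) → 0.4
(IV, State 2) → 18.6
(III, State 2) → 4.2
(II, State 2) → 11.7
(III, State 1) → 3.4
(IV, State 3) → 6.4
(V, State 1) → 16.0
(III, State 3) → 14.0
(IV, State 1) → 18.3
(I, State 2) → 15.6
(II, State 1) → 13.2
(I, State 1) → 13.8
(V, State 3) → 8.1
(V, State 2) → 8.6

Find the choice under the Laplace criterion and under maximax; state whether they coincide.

Row averages: I=38/3, II=253/30, III=7.2, IV=433/30, V=10.9
Highest average = 433/30 → IV.
Row maxima: I=15.6, II=13.2, III=14.0, IV=18.6, V=16.0
Best best-case = 18.6 → IV.

laplace → IV; maximax → IV (agree)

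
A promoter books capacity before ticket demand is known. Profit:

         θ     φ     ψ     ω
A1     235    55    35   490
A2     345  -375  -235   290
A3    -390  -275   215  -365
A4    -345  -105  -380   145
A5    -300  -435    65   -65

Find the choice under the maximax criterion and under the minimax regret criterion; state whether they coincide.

maximax → A1; minimax regret → A1 (agree)

Row maxima: A1=490, A2=345, A3=215, A4=145, A5=65
Best best-case = 490 → A1.
Column bests: θ=345, φ=55, ψ=215, ω=490.
A1 regrets: 110, 0, 180, 0 → max 180
A2 regrets: 0, 430, 450, 200 → max 450
A3 regrets: 735, 330, 0, 855 → max 855
A4 regrets: 690, 160, 595, 345 → max 690
A5 regrets: 645, 490, 150, 555 → max 645
Smallest max regret = 180 → A1.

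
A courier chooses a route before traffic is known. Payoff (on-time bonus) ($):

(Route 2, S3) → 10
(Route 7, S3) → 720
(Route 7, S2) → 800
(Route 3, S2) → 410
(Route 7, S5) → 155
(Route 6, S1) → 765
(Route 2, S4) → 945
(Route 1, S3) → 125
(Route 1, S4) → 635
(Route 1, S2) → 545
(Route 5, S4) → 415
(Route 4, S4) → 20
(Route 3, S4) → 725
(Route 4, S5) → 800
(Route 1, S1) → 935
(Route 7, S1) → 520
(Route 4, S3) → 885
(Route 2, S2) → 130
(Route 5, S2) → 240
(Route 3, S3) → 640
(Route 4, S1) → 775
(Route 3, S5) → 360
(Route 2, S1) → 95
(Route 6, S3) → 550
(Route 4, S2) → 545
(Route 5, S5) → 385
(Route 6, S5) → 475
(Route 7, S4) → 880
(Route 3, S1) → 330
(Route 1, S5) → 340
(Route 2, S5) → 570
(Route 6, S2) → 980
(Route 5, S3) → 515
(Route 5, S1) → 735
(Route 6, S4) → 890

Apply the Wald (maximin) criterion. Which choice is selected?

Route 6

Row minima: Route 1=125, Route 2=10, Route 3=330, Route 4=20, Route 5=240, Route 6=475, Route 7=155
Best worst-case = 475 → Route 6.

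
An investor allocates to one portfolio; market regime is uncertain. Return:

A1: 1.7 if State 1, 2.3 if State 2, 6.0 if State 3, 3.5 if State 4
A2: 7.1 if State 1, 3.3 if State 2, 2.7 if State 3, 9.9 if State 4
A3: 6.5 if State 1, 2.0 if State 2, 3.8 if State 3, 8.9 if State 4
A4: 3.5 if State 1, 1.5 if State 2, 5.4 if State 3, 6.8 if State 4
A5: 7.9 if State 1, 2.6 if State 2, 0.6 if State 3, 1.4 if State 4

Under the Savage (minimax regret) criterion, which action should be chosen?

Column bests: State 1=7.9, State 2=3.3, State 3=6.0, State 4=9.9.
A1 regrets: 6.2, 1.0, 0.0, 6.4 → max 6.4
A2 regrets: 0.8, 0.0, 3.3, 0.0 → max 3.3
A3 regrets: 1.4, 1.3, 2.2, 1.0 → max 2.2
A4 regrets: 4.4, 1.8, 0.6, 3.1 → max 4.4
A5 regrets: 0.0, 0.7, 5.4, 8.5 → max 8.5
Smallest max regret = 2.2 → A3.

A3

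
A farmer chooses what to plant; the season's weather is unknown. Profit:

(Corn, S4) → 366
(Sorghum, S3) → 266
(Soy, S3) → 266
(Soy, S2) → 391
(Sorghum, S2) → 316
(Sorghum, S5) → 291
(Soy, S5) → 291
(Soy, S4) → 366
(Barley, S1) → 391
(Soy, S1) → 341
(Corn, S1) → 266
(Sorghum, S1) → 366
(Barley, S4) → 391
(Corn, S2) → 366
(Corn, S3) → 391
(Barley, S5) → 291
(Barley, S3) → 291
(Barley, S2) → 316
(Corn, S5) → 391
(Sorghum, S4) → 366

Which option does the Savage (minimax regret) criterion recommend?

Column bests: S1=391, S2=391, S3=391, S4=391, S5=391.
Sorghum regrets: 25, 75, 125, 25, 100 → max 125
Corn regrets: 125, 25, 0, 25, 0 → max 125
Soy regrets: 50, 0, 125, 25, 100 → max 125
Barley regrets: 0, 75, 100, 0, 100 → max 100
Smallest max regret = 100 → Barley.

Barley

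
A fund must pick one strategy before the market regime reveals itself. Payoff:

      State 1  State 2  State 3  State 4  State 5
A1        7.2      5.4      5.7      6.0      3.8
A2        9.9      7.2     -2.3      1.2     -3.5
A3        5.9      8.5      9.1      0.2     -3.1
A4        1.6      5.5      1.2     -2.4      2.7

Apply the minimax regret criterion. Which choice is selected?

A1

Column bests: State 1=9.9, State 2=8.5, State 3=9.1, State 4=6.0, State 5=3.8.
A1 regrets: 2.7, 3.1, 3.4, 0.0, 0.0 → max 3.4
A2 regrets: 0.0, 1.3, 11.4, 4.8, 7.3 → max 11.4
A3 regrets: 4.0, 0.0, 0.0, 5.8, 6.9 → max 6.9
A4 regrets: 8.3, 3.0, 7.9, 8.4, 1.1 → max 8.4
Smallest max regret = 3.4 → A1.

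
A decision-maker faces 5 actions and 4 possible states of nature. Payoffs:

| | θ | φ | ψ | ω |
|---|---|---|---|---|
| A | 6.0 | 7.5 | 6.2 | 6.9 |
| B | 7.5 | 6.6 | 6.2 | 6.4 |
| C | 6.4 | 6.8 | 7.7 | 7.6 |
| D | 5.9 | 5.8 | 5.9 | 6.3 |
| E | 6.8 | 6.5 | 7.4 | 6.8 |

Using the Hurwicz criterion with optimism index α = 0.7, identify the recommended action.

A: 0.7·7.5 + 0.3·6.0 = 7.05
B: 0.7·7.5 + 0.3·6.2 = 7.11
C: 0.7·7.7 + 0.3·6.4 = 7.31
D: 0.7·6.3 + 0.3·5.8 = 6.15
E: 0.7·7.4 + 0.3·6.5 = 7.13
Highest Hurwicz score = 7.31 → C.

C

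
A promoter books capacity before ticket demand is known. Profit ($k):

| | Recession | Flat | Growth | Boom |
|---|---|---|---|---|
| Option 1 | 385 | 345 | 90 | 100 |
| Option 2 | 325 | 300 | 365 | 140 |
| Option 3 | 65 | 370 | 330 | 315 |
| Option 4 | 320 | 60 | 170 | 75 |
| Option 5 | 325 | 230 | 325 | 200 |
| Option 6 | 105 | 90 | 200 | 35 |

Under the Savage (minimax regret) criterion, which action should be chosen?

Option 5

Column bests: Recession=385, Flat=370, Growth=365, Boom=315.
Option 1 regrets: 0, 25, 275, 215 → max 275
Option 2 regrets: 60, 70, 0, 175 → max 175
Option 3 regrets: 320, 0, 35, 0 → max 320
Option 4 regrets: 65, 310, 195, 240 → max 310
Option 5 regrets: 60, 140, 40, 115 → max 140
Option 6 regrets: 280, 280, 165, 280 → max 280
Smallest max regret = 140 → Option 5.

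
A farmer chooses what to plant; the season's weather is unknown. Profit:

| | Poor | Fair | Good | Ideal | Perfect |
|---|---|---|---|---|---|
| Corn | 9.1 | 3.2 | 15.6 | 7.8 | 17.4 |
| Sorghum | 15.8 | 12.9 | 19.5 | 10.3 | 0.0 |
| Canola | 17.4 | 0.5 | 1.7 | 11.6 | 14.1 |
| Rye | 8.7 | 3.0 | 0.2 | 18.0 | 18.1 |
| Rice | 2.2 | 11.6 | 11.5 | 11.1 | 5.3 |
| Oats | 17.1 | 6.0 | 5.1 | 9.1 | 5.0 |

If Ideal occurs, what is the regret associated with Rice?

Best payoff under Ideal is 18.0.
Regret = 18.0 − 11.1 = 6.9.

6.9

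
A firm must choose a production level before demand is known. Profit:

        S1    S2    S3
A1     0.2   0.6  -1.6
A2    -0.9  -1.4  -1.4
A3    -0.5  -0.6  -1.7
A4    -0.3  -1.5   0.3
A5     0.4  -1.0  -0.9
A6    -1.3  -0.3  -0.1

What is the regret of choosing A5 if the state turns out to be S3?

1.2

Best payoff under S3 is 0.3.
Regret = 0.3 − (-0.9) = 1.2.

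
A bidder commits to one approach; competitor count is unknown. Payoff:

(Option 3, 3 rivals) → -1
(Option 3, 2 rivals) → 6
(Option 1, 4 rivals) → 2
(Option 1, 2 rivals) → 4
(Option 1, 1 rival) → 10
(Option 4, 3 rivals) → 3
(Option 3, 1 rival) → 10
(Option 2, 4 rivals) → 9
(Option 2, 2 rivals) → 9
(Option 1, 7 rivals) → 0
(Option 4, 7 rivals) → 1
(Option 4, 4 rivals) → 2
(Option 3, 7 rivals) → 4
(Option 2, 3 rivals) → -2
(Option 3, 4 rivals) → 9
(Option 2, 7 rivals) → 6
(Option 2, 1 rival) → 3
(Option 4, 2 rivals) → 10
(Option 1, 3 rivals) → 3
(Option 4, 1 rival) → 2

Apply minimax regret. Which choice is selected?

Column bests: 1 rival=10, 2 rivals=10, 3 rivals=3, 4 rivals=9, 7 rivals=6.
Option 1 regrets: 0, 6, 0, 7, 6 → max 7
Option 2 regrets: 7, 1, 5, 0, 0 → max 7
Option 3 regrets: 0, 4, 4, 0, 2 → max 4
Option 4 regrets: 8, 0, 0, 7, 5 → max 8
Smallest max regret = 4 → Option 3.

Option 3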